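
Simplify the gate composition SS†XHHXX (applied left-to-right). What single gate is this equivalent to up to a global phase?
X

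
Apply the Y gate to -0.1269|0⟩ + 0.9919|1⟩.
-0.9919i|0⟩ - 0.1269i|1⟩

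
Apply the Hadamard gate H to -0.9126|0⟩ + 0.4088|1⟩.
-0.3562|0⟩ - 0.9344|1⟩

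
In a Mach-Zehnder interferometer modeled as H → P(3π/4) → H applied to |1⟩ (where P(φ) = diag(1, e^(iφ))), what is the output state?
(0.8536 - (1/√8)i)|0⟩ + (0.1464 + (1/√8)i)|1⟩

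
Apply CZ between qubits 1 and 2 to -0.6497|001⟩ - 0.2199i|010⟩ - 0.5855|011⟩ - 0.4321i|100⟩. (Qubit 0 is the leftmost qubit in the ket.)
-0.6497|001⟩ - 0.2199i|010⟩ + 0.5855|011⟩ - 0.4321i|100⟩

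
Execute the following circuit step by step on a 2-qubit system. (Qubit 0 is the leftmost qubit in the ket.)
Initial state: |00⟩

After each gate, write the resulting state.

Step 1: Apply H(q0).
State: 1/√2|00⟩ + 1/√2|10⟩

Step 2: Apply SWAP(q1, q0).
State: 1/√2|00⟩ + 1/√2|01⟩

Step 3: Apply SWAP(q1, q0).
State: 1/√2|00⟩ + 1/√2|10⟩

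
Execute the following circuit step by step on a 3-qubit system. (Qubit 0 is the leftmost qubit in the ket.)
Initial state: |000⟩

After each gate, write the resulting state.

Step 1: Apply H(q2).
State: 1/√2|000⟩ + 1/√2|001⟩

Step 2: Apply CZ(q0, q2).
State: 1/√2|000⟩ + 1/√2|001⟩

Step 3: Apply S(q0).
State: 1/√2|000⟩ + 1/√2|001⟩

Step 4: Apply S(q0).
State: 1/√2|000⟩ + 1/√2|001⟩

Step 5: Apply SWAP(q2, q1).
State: 1/√2|000⟩ + 1/√2|010⟩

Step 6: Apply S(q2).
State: 1/√2|000⟩ + 1/√2|010⟩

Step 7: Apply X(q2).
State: 1/√2|001⟩ + 1/√2|011⟩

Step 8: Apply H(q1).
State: |001⟩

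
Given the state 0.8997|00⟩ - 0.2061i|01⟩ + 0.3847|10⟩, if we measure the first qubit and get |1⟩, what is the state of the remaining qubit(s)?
|0⟩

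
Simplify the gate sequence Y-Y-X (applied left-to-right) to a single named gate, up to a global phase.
X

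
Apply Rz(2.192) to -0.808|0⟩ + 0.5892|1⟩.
(-0.3694 + 0.7186i)|0⟩ + (0.2694 + 0.524i)|1⟩

Rz(2.192) = [[e^(−iθ/2), 0], [0, e^(iθ/2)]] with e^(±iθ/2) = cos(θ/2) ± i·sin(θ/2); θ = 2.192, cos(θ/2) ≈ 0.457157, sin(θ/2) ≈ 0.889386.
With a = amp(|0⟩) = -0.808 and b = amp(|1⟩) = 0.5892:
new amp(|0⟩) = (0.457157 - 0.889386i)·a = (-0.3694 + 0.7186i)
new amp(|1⟩) = (0.457157 + 0.889386i)·b = (0.2694 + 0.524i)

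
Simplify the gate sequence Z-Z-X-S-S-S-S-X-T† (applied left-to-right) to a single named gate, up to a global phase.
T†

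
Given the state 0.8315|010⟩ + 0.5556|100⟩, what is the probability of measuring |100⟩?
0.3087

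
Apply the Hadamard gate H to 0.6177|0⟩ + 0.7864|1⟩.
0.9928|0⟩ - 0.1193|1⟩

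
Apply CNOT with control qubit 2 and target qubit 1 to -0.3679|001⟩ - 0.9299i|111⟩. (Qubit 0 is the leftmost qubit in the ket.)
-0.3679|011⟩ - 0.9299i|101⟩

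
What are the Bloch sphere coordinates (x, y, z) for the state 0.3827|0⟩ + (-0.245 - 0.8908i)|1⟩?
(-0.1875, -0.6818, -0.7071)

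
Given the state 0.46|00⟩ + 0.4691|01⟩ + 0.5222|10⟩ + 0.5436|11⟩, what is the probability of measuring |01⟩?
0.2201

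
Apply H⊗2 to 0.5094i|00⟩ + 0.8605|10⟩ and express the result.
(0.4303 + 0.2547i)|00⟩ + (0.4303 + 0.2547i)|01⟩ + (-0.4303 + 0.2547i)|10⟩ + (-0.4303 + 0.2547i)|11⟩

H⊗2 gives amp(|y⟩) = (1/2) Σ_x (−1)^(x·y) amp(|x⟩), where x·y is the number of positions in which both x and y have a 1.
|00⟩: (0.5094i + 0.8605)/2 = (0.4303 + 0.2547i)
|01⟩: (0.5094i + 0.8605)/2 = (0.4303 + 0.2547i)
|10⟩: (0.5094i - 0.8605)/2 = (-0.4303 + 0.2547i)
|11⟩: (0.5094i - 0.8605)/2 = (-0.4303 + 0.2547i)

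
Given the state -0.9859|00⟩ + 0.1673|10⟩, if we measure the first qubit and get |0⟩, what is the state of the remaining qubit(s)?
-|0⟩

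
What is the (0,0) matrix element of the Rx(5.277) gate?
-0.8761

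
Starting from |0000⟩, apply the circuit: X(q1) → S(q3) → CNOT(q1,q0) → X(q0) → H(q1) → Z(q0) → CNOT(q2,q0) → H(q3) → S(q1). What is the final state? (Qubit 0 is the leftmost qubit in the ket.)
1/2|0000⟩ + 1/2|0001⟩ - (1/2)i|0100⟩ - (1/2)i|0101⟩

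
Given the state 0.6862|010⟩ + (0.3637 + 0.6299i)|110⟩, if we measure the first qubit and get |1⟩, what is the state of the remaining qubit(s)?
(0.5 + 0.866i)|10⟩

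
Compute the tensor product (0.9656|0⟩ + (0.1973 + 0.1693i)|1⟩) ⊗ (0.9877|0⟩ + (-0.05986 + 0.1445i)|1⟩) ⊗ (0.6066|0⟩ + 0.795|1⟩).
0.5785|000⟩ + 0.7582|001⟩ + (-0.03506 + 0.08464i)|010⟩ + (-0.04595 + 0.1109i)|011⟩ + (0.1182 + 0.1014i)|100⟩ + (0.1549 + 0.1329i)|101⟩ + (-0.022 + 0.01115i)|110⟩ + (-0.02884 + 0.01461i)|111⟩

amp(|b₁b₂…⟩) = product of the factor amplitudes for bits b₁, b₂, …; only kets whose every factor amplitude is nonzero survive.
|000⟩: (0.9656)(0.9877)(0.6066) = 0.5785
|001⟩: (0.9656)(0.9877)(0.795) = 0.7582
|010⟩: (0.9656)(-0.05986 + 0.1445i)(0.6066) = (-0.03506 + 0.08464i)
|011⟩: (0.9656)(-0.05986 + 0.1445i)(0.795) = (-0.04595 + 0.1109i)
|100⟩: (0.1973 + 0.1693i)(0.9877)(0.6066) = (0.1182 + 0.1014i)
|101⟩: (0.1973 + 0.1693i)(0.9877)(0.795) = (0.1549 + 0.1329i)
|110⟩: (0.1973 + 0.1693i)(-0.05986 + 0.1445i)(0.6066) = (-0.022 + 0.01115i)
|111⟩: (0.1973 + 0.1693i)(-0.05986 + 0.1445i)(0.795) = (-0.02884 + 0.01461i)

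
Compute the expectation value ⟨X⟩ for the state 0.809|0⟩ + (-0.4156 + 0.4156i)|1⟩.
-0.6724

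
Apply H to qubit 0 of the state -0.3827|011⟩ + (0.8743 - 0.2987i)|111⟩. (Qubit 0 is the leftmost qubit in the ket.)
(0.3476 - 0.2112i)|011⟩ + (-0.8888 + 0.2112i)|111⟩

H on qubit 0 mixes each pair of kets that differ only in qubit 0: amplitudes (a, b) of (|…0…⟩, |…1…⟩) become ((a + b)/√2, (a − b)/√2). Kets absent from the input have amplitude 0.
(|011⟩, |111⟩): (a, b) = (-0.3827, (0.8743 - 0.2987i)) → ((0.3476 - 0.2112i), (-0.8888 + 0.2112i))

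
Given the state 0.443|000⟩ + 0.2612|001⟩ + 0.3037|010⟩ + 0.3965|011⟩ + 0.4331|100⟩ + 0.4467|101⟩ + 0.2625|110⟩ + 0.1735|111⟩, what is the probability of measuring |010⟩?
0.09223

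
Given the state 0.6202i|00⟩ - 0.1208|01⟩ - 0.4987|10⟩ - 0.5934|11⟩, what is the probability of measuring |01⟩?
0.01459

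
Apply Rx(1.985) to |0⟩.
0.5466|0⟩ - 0.8374i|1⟩

Rx(1.985) = [[cos(θ/2), −i·sin(θ/2)], [−i·sin(θ/2), cos(θ/2)]]; θ = 1.985, cos(θ/2) ≈ 0.546598, sin(θ/2) ≈ 0.837395.
With a = amp(|0⟩) = 1 and b = amp(|1⟩) = 0:
new amp(|0⟩) = (0.546598)·a + (-0.837395i)·b = 0.5466
new amp(|1⟩) = (-0.837395i)·a + (0.546598)·b = -0.8374i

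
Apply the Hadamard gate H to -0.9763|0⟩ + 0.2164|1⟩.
-0.5373|0⟩ - 0.8434|1⟩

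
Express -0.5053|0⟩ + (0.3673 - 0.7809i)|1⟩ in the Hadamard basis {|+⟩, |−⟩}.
(-0.09758 - 0.5522i)|+⟩ + (-0.617 + 0.5522i)|−⟩

With |ψ⟩ = α|0⟩ + β|1⟩, the Hadamard-basis coefficients are ⟨+|ψ⟩ = (α + β)/√2 and ⟨−|ψ⟩ = (α − β)/√2.
Here α = -0.5053, β = (0.3673 - 0.7809i): (α + β)/√2 = (-0.09758 - 0.5522i), (α − β)/√2 = (-0.617 + 0.5522i).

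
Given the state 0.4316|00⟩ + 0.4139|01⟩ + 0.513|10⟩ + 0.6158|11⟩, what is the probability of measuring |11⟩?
0.3792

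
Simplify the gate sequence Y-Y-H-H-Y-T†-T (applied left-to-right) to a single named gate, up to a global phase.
Y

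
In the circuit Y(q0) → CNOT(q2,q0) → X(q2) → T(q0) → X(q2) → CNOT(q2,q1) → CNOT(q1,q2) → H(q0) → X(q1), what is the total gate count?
9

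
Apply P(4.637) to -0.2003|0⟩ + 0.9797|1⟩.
-0.2003|0⟩ + (-0.07379 - 0.9769i)|1⟩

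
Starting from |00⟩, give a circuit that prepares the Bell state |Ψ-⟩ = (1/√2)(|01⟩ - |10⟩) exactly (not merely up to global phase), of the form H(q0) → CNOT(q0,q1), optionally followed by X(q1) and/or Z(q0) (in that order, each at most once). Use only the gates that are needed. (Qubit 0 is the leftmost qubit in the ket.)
H(q0) → CNOT(q0,q1) → X(q1) → Z(q0)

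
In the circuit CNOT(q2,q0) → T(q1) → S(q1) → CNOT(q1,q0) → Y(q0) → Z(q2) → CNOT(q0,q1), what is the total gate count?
7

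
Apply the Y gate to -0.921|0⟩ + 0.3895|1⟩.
-0.3895i|0⟩ - 0.921i|1⟩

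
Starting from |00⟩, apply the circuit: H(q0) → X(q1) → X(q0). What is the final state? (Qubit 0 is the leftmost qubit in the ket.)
1/√2|01⟩ + 1/√2|11⟩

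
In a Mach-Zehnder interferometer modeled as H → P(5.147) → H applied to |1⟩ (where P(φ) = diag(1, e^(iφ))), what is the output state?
(0.2895 + 0.4535i)|0⟩ + (0.7105 - 0.4535i)|1⟩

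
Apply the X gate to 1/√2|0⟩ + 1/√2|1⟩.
1/√2|0⟩ + 1/√2|1⟩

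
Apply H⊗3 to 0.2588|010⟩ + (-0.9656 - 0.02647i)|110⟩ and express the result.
(-0.2499 - 0.009359i)|000⟩ + (-0.2499 - 0.009359i)|001⟩ + (0.2499 + 0.009359i)|010⟩ + (0.2499 + 0.009359i)|011⟩ + (0.4329 + 0.009359i)|100⟩ + (0.4329 + 0.009359i)|101⟩ + (-0.4329 - 0.009359i)|110⟩ + (-0.4329 - 0.009359i)|111⟩

H⊗3 gives amp(|y⟩) = (1/2√2) Σ_x (−1)^(x·y) amp(|x⟩), where x·y is the number of positions in which both x and y have a 1.
|000⟩: (0.2588 + (-0.9656 - 0.02647i))/(2√2) = (-0.2499 - 0.009359i)
|001⟩: (0.2588 + (-0.9656 - 0.02647i))/(2√2) = (-0.2499 - 0.009359i)
|010⟩: (-0.2588 - (-0.9656 - 0.02647i))/(2√2) = (0.2499 + 0.009359i)
|011⟩: (-0.2588 - (-0.9656 - 0.02647i))/(2√2) = (0.2499 + 0.009359i)
|100⟩: (0.2588 - (-0.9656 - 0.02647i))/(2√2) = (0.4329 + 0.009359i)
|101⟩: (0.2588 - (-0.9656 - 0.02647i))/(2√2) = (0.4329 + 0.009359i)
|110⟩: (-0.2588 + (-0.9656 - 0.02647i))/(2√2) = (-0.4329 - 0.009359i)
|111⟩: (-0.2588 + (-0.9656 - 0.02647i))/(2√2) = (-0.4329 - 0.009359i)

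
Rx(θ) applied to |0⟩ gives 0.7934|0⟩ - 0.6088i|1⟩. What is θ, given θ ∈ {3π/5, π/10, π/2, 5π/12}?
5π/12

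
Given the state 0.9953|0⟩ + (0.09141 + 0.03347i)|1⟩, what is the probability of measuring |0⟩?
0.9906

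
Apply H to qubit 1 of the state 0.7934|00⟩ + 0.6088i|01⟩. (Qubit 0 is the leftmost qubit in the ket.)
(0.561 + 0.4305i)|00⟩ + (0.561 - 0.4305i)|01⟩

H on qubit 1 mixes each pair of kets that differ only in qubit 1: amplitudes (a, b) of (|…0…⟩, |…1…⟩) become ((a + b)/√2, (a − b)/√2). Kets absent from the input have amplitude 0.
(|00⟩, |01⟩): (a, b) = (0.7934, 0.6088i) → ((0.561 + 0.4305i), (0.561 - 0.4305i))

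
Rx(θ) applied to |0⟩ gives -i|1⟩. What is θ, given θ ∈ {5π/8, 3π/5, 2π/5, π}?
π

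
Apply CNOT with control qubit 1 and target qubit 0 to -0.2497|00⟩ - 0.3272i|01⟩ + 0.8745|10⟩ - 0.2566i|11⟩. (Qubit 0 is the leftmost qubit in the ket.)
-0.2497|00⟩ - 0.2566i|01⟩ + 0.8745|10⟩ - 0.3272i|11⟩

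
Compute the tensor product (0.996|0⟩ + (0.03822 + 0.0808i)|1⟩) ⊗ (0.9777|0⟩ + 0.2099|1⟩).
0.9738|00⟩ + 0.2091|01⟩ + (0.03737 + 0.079i)|10⟩ + (0.008022 + 0.01696i)|11⟩

amp(|b₁b₂…⟩) = product of the factor amplitudes for bits b₁, b₂, …; only kets whose every factor amplitude is nonzero survive.
|00⟩: (0.996)(0.9777) = 0.9738
|01⟩: (0.996)(0.2099) = 0.2091
|10⟩: (0.03822 + 0.0808i)(0.9777) = (0.03737 + 0.079i)
|11⟩: (0.03822 + 0.0808i)(0.2099) = (0.008022 + 0.01696i)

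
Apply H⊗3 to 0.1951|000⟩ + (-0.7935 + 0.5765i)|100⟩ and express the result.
(-0.2116 + 0.2038i)|000⟩ + (-0.2116 + 0.2038i)|001⟩ + (-0.2116 + 0.2038i)|010⟩ + (-0.2116 + 0.2038i)|011⟩ + (0.3495 - 0.2038i)|100⟩ + (0.3495 - 0.2038i)|101⟩ + (0.3495 - 0.2038i)|110⟩ + (0.3495 - 0.2038i)|111⟩

H⊗3 gives amp(|y⟩) = (1/2√2) Σ_x (−1)^(x·y) amp(|x⟩), where x·y is the number of positions in which both x and y have a 1.
|000⟩: (0.1951 + (-0.7935 + 0.5765i))/(2√2) = (-0.2116 + 0.2038i)
|001⟩: (0.1951 + (-0.7935 + 0.5765i))/(2√2) = (-0.2116 + 0.2038i)
|010⟩: (0.1951 + (-0.7935 + 0.5765i))/(2√2) = (-0.2116 + 0.2038i)
|011⟩: (0.1951 + (-0.7935 + 0.5765i))/(2√2) = (-0.2116 + 0.2038i)
|100⟩: (0.1951 - (-0.7935 + 0.5765i))/(2√2) = (0.3495 - 0.2038i)
|101⟩: (0.1951 - (-0.7935 + 0.5765i))/(2√2) = (0.3495 - 0.2038i)
|110⟩: (0.1951 - (-0.7935 + 0.5765i))/(2√2) = (0.3495 - 0.2038i)
|111⟩: (0.1951 - (-0.7935 + 0.5765i))/(2√2) = (0.3495 - 0.2038i)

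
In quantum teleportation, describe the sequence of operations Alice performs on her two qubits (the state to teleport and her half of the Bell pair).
CNOT (state → Bell), then H on state qubit, then measure both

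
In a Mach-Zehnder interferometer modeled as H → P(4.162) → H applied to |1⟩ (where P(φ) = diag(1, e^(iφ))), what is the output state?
(0.7615 + 0.4262i)|0⟩ + (0.2385 - 0.4262i)|1⟩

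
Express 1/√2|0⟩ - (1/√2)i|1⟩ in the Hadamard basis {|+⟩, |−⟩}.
(1/2 - (1/2)i)|+⟩ + (1/2 + (1/2)i)|−⟩

With |ψ⟩ = α|0⟩ + β|1⟩, the Hadamard-basis coefficients are ⟨+|ψ⟩ = (α + β)/√2 and ⟨−|ψ⟩ = (α − β)/√2.
Here α = 1/√2, β = -(1/√2)i: (α + β)/√2 = (1/2 - (1/2)i), (α − β)/√2 = (1/2 + (1/2)i).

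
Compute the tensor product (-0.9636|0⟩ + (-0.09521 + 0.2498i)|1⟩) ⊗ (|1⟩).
-0.9636|01⟩ + (-0.09521 + 0.2498i)|11⟩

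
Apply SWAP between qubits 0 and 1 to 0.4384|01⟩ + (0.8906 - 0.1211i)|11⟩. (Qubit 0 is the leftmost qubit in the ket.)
0.4384|10⟩ + (0.8906 - 0.1211i)|11⟩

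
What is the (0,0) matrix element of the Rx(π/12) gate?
0.9914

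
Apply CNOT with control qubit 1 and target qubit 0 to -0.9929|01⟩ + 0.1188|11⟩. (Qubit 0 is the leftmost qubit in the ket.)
0.1188|01⟩ - 0.9929|11⟩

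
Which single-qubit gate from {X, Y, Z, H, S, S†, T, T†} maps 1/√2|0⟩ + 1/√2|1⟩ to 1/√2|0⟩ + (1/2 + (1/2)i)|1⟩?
T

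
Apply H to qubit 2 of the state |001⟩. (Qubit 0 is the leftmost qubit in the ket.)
1/√2|000⟩ - 1/√2|001⟩

H on qubit 2 mixes each pair of kets that differ only in qubit 2: amplitudes (a, b) of (|…0…⟩, |…1…⟩) become ((a + b)/√2, (a − b)/√2). Kets absent from the input have amplitude 0.
(|000⟩, |001⟩): (a, b) = (0, 1) → (1/√2, -1/√2)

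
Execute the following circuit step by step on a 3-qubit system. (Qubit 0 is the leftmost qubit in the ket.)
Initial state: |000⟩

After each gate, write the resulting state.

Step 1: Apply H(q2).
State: 1/√2|000⟩ + 1/√2|001⟩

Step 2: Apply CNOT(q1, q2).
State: 1/√2|000⟩ + 1/√2|001⟩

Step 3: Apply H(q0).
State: 1/2|000⟩ + 1/2|001⟩ + 1/2|100⟩ + 1/2|101⟩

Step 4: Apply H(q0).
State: 1/√2|000⟩ + 1/√2|001⟩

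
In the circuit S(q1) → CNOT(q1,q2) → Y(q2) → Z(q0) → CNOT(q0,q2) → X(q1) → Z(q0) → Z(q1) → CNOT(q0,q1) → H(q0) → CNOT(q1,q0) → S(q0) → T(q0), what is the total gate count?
13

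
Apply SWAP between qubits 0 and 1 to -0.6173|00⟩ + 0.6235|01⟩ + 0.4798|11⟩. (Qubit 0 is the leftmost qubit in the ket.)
-0.6173|00⟩ + 0.6235|10⟩ + 0.4798|11⟩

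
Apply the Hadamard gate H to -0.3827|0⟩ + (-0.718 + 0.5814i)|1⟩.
(-0.7783 + 0.4111i)|0⟩ + (0.2371 - 0.4111i)|1⟩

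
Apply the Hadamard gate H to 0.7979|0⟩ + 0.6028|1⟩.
0.9904|0⟩ + 0.138|1⟩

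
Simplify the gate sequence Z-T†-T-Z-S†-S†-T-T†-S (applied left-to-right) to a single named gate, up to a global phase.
S†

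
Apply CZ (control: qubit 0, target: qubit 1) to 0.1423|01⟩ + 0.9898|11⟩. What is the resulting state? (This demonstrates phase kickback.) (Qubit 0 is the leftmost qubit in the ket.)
0.1423|01⟩ - 0.9898|11⟩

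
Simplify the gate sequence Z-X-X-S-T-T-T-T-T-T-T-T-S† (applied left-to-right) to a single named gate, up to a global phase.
Z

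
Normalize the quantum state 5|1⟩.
|1⟩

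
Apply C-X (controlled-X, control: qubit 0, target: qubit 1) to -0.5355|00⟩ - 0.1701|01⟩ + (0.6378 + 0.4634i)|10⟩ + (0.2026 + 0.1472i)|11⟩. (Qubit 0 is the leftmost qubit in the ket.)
-0.5355|00⟩ - 0.1701|01⟩ + (0.2026 + 0.1472i)|10⟩ + (0.6378 + 0.4634i)|11⟩

C-X leaves the control-|0⟩ kets |00⟩, |01⟩ unchanged and applies X to qubit 1 on the control-|1⟩ pair (|10⟩, |11⟩).
X = [[0, 1], [1, 0]].
With a = amp(|10⟩) = (0.6378 + 0.4634i) and b = amp(|11⟩) = (0.2026 + 0.1472i):
new amp(|10⟩) = (1)·b = (0.2026 + 0.1472i)
new amp(|11⟩) = (1)·a = (0.6378 + 0.4634i)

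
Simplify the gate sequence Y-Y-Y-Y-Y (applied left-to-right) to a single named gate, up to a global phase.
Y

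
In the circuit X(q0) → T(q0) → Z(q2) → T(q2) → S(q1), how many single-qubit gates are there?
5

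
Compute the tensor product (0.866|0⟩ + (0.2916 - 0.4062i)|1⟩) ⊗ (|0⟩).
0.866|00⟩ + (0.2916 - 0.4062i)|10⟩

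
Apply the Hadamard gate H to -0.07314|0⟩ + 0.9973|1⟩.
0.6535|0⟩ - 0.7569|1⟩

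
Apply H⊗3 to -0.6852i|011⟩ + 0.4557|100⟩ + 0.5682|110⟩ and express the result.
(0.362 - 0.2423i)|000⟩ + (0.362 + 0.2423i)|001⟩ + (-0.03977 + 0.2423i)|010⟩ + (-0.03977 - 0.2423i)|011⟩ + (-0.362 - 0.2423i)|100⟩ + (-0.362 + 0.2423i)|101⟩ + (0.03977 + 0.2423i)|110⟩ + (0.03977 - 0.2423i)|111⟩

H⊗3 gives amp(|y⟩) = (1/2√2) Σ_x (−1)^(x·y) amp(|x⟩), where x·y is the number of positions in which both x and y have a 1.
|000⟩: (-0.6852i + 0.4557 + 0.5682)/(2√2) = (0.362 - 0.2423i)
|001⟩: (0.6852i + 0.4557 + 0.5682)/(2√2) = (0.362 + 0.2423i)
|010⟩: (0.6852i + 0.4557 - 0.5682)/(2√2) = (-0.03977 + 0.2423i)
|011⟩: (-0.6852i + 0.4557 - 0.5682)/(2√2) = (-0.03977 - 0.2423i)
|100⟩: (-0.6852i - 0.4557 - 0.5682)/(2√2) = (-0.362 - 0.2423i)
|101⟩: (0.6852i - 0.4557 - 0.5682)/(2√2) = (-0.362 + 0.2423i)
|110⟩: (0.6852i - 0.4557 + 0.5682)/(2√2) = (0.03977 + 0.2423i)
|111⟩: (-0.6852i - 0.4557 + 0.5682)/(2√2) = (0.03977 - 0.2423i)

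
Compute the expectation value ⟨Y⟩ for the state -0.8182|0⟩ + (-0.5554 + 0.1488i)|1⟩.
-0.2435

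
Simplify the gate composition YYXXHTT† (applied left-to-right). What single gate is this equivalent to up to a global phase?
H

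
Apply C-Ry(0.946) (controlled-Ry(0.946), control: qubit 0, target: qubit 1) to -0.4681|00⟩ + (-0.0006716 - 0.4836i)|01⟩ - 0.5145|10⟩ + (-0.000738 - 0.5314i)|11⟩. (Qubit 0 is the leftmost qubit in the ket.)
-0.4681|00⟩ + (-0.0006716 - 0.4836i)|01⟩ + (-0.4577 + 0.2421i)|10⟩ + (-0.235 - 0.4731i)|11⟩

C-Ry(0.946) leaves the control-|0⟩ kets |00⟩, |01⟩ unchanged and applies Ry(0.946) to qubit 1 on the control-|1⟩ pair (|10⟩, |11⟩).
Ry(0.946) = [[cos(θ/2), −sin(θ/2)], [sin(θ/2), cos(θ/2)]]; θ = 0.946, cos(θ/2) ≈ 0.890206, sin(θ/2) ≈ 0.455559.
With a = amp(|10⟩) = -0.5145 and b = amp(|11⟩) = (-0.000738 - 0.5314i):
new amp(|10⟩) = (0.890206)·a + (-0.455559)·b = (-0.4577 + 0.2421i)
new amp(|11⟩) = (0.455559)·a + (0.890206)·b = (-0.235 - 0.4731i)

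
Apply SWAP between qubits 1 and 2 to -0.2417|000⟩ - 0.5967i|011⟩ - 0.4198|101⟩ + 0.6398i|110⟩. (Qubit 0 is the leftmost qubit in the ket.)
-0.2417|000⟩ - 0.5967i|011⟩ + 0.6398i|101⟩ - 0.4198|110⟩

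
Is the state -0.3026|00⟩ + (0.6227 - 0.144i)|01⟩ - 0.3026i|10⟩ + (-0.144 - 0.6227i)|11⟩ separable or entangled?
Entangled

Writing the state as a|00⟩ + b|01⟩ + c|10⟩ + d|11⟩, it is a product state iff ad − bc = 0.
Here (a, b, c, d) = (-0.3026, (0.6227 - 0.144i), -0.3026i, (-0.144 - 0.6227i)): ad − bc = (-0.3026)(-0.144 - 0.6227i) − (0.6227 - 0.144i)(-0.3026i) = (0.08715 + 0.3769i) ≠ 0, so the state is entangled.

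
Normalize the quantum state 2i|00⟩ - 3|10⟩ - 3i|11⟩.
0.4264i|00⟩ - 0.6396|10⟩ - 0.6396i|11⟩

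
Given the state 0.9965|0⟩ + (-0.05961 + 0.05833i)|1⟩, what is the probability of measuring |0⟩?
0.993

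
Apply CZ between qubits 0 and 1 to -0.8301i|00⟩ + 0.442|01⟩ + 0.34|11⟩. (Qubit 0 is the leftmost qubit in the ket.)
-0.8301i|00⟩ + 0.442|01⟩ - 0.34|11⟩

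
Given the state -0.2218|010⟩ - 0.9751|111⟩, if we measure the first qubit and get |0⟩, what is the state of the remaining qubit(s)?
-|10⟩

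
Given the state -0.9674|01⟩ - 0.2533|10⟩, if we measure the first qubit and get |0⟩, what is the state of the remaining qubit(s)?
-|1⟩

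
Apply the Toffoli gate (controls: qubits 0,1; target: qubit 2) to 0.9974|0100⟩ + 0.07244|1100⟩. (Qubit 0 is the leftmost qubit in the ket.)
0.9974|0100⟩ + 0.07244|1110⟩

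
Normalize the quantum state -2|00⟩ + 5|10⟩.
-0.3714|00⟩ + 0.9285|10⟩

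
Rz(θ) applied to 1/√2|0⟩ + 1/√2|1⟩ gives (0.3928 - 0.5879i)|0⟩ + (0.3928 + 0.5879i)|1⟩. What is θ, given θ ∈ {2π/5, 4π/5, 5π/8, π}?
5π/8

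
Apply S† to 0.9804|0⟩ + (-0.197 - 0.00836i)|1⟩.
0.9804|0⟩ + (-0.00836 + 0.197i)|1⟩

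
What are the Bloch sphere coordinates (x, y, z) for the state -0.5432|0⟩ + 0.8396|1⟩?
(-0.9121, 0, -0.4099)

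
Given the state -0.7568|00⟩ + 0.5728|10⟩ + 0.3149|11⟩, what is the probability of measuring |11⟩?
0.09916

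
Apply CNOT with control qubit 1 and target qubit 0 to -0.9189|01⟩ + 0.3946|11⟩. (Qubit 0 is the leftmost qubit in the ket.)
0.3946|01⟩ - 0.9189|11⟩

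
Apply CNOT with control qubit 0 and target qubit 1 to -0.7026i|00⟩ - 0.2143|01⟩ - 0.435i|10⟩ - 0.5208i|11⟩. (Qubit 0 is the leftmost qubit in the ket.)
-0.7026i|00⟩ - 0.2143|01⟩ - 0.5208i|10⟩ - 0.435i|11⟩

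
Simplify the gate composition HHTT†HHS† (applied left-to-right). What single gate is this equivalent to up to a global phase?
S†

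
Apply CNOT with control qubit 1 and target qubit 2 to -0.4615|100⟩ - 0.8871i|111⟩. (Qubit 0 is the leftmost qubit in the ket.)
-0.4615|100⟩ - 0.8871i|110⟩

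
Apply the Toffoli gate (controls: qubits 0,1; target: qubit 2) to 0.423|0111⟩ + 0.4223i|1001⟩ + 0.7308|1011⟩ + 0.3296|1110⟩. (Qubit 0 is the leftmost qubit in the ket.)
0.423|0111⟩ + 0.4223i|1001⟩ + 0.7308|1011⟩ + 0.3296|1100⟩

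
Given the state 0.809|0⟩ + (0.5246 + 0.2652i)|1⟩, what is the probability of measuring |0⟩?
0.6545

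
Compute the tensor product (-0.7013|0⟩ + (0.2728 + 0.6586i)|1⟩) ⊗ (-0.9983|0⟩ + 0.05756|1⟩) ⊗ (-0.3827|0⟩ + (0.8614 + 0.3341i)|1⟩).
-0.2679|000⟩ + (0.6031 + 0.2339i)|001⟩ + 0.01545|010⟩ + (-0.03477 - 0.01349i)|011⟩ + (0.1042 + 0.2516i)|100⟩ + (-0.01493 - 0.6573i)|101⟩ + (-0.006009 - 0.01451i)|110⟩ + (0.0008606 + 0.0379i)|111⟩

amp(|b₁b₂…⟩) = product of the factor amplitudes for bits b₁, b₂, …; only kets whose every factor amplitude is nonzero survive.
|000⟩: (-0.7013)(-0.9983)(-0.3827) = -0.2679
|001⟩: (-0.7013)(-0.9983)(0.8614 + 0.3341i) = (0.6031 + 0.2339i)
|010⟩: (-0.7013)(0.05756)(-0.3827) = 0.01545
|011⟩: (-0.7013)(0.05756)(0.8614 + 0.3341i) = (-0.03477 - 0.01349i)
|100⟩: (0.2728 + 0.6586i)(-0.9983)(-0.3827) = (0.1042 + 0.2516i)
|101⟩: (0.2728 + 0.6586i)(-0.9983)(0.8614 + 0.3341i) = (-0.01493 - 0.6573i)
|110⟩: (0.2728 + 0.6586i)(0.05756)(-0.3827) = (-0.006009 - 0.01451i)
|111⟩: (0.2728 + 0.6586i)(0.05756)(0.8614 + 0.3341i) = (0.0008606 + 0.0379i)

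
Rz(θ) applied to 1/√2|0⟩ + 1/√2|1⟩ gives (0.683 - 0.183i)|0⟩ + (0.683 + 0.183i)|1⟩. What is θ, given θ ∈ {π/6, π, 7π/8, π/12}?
π/6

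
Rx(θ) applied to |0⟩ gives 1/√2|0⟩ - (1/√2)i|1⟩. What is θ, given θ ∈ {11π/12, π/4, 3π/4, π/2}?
π/2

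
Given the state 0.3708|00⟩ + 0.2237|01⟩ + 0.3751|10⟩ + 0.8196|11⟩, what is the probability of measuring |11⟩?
0.6717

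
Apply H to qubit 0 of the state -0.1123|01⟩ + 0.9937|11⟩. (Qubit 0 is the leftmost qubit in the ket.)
0.6232|01⟩ - 0.7821|11⟩

H on qubit 0 mixes each pair of kets that differ only in qubit 0: amplitudes (a, b) of (|…0…⟩, |…1…⟩) become ((a + b)/√2, (a − b)/√2). Kets absent from the input have amplitude 0.
(|01⟩, |11⟩): (a, b) = (-0.1123, 0.9937) → (0.6232, -0.7821)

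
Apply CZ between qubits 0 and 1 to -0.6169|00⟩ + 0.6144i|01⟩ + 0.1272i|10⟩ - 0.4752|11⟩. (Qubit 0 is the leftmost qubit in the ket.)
-0.6169|00⟩ + 0.6144i|01⟩ + 0.1272i|10⟩ + 0.4752|11⟩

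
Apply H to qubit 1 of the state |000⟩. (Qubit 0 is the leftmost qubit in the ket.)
1/√2|000⟩ + 1/√2|010⟩

H on qubit 1 mixes each pair of kets that differ only in qubit 1: amplitudes (a, b) of (|…0…⟩, |…1…⟩) become ((a + b)/√2, (a − b)/√2). Kets absent from the input have amplitude 0.
(|000⟩, |010⟩): (a, b) = (1, 0) → (1/√2, 1/√2)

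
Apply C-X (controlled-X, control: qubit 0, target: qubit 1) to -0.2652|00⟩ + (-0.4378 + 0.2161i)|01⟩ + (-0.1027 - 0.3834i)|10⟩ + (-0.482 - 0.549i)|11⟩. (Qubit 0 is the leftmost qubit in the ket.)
-0.2652|00⟩ + (-0.4378 + 0.2161i)|01⟩ + (-0.482 - 0.549i)|10⟩ + (-0.1027 - 0.3834i)|11⟩

C-X leaves the control-|0⟩ kets |00⟩, |01⟩ unchanged and applies X to qubit 1 on the control-|1⟩ pair (|10⟩, |11⟩).
X = [[0, 1], [1, 0]].
With a = amp(|10⟩) = (-0.1027 - 0.3834i) and b = amp(|11⟩) = (-0.482 - 0.549i):
new amp(|10⟩) = (1)·b = (-0.482 - 0.549i)
new amp(|11⟩) = (1)·a = (-0.1027 - 0.3834i)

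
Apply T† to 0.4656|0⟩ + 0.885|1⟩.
0.4656|0⟩ + (0.6258 - 0.6258i)|1⟩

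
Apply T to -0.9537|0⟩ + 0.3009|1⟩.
-0.9537|0⟩ + (0.2128 + 0.2128i)|1⟩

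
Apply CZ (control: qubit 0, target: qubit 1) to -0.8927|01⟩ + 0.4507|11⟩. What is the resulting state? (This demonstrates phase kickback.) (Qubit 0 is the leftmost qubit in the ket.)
-0.8927|01⟩ - 0.4507|11⟩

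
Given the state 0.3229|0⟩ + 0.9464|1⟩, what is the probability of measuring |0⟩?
0.1043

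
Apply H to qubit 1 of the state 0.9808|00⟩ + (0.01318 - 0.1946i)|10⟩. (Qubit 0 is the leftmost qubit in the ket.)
0.6935|00⟩ + 0.6935|01⟩ + (0.00932 - 0.1376i)|10⟩ + (0.00932 - 0.1376i)|11⟩

H on qubit 1 mixes each pair of kets that differ only in qubit 1: amplitudes (a, b) of (|…0…⟩, |…1…⟩) become ((a + b)/√2, (a − b)/√2). Kets absent from the input have amplitude 0.
(|00⟩, |01⟩): (a, b) = (0.9808, 0) → (0.6935, 0.6935)
(|10⟩, |11⟩): (a, b) = ((0.01318 - 0.1946i), 0) → ((0.00932 - 0.1376i), (0.00932 - 0.1376i))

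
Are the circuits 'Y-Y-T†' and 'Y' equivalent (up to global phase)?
No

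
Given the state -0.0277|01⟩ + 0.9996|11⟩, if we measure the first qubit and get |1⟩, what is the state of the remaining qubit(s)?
|1⟩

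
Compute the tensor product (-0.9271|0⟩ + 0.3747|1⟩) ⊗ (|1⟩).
-0.9271|01⟩ + 0.3747|11⟩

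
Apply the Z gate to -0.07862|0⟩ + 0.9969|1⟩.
-0.07862|0⟩ - 0.9969|1⟩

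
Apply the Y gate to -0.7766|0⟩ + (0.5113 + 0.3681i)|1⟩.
(0.3681 - 0.5113i)|0⟩ - 0.7766i|1⟩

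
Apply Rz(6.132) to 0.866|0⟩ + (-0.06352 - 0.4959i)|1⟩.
(-0.8635 - 0.0654i)|0⟩ + (0.1008 + 0.4897i)|1⟩

Rz(6.132) = [[e^(−iθ/2), 0], [0, e^(iθ/2)]] with e^(±iθ/2) = cos(θ/2) ± i·sin(θ/2); θ = 6.132, cos(θ/2) ≈ -0.997144, sin(θ/2) ≈ 0.0755207.
With a = amp(|0⟩) = 0.866 and b = amp(|1⟩) = (-0.06352 - 0.4959i):
new amp(|0⟩) = (-0.997144 - 0.0755207i)·a = (-0.8635 - 0.0654i)
new amp(|1⟩) = (-0.997144 + 0.0755207i)·b = (0.1008 + 0.4897i)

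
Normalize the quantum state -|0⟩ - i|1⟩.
-1/√2|0⟩ - (1/√2)i|1⟩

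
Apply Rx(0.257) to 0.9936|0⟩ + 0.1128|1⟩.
(0.9854 - 0.01445i)|0⟩ + (0.1119 - 0.1273i)|1⟩

Rx(0.257) = [[cos(θ/2), −i·sin(θ/2)], [−i·sin(θ/2), cos(θ/2)]]; θ = 0.257, cos(θ/2) ≈ 0.991755, sin(θ/2) ≈ 0.128147.
With a = amp(|0⟩) = 0.9936 and b = amp(|1⟩) = 0.1128:
new amp(|0⟩) = (0.991755)·a + (-0.128147i)·b = (0.9854 - 0.01445i)
new amp(|1⟩) = (-0.128147i)·a + (0.991755)·b = (0.1119 - 0.1273i)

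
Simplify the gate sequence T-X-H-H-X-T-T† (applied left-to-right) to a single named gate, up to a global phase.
T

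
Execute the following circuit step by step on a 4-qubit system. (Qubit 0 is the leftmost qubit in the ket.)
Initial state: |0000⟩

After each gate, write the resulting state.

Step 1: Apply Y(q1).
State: i|0100⟩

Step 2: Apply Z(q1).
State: -i|0100⟩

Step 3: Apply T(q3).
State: -i|0100⟩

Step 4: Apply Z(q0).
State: -i|0100⟩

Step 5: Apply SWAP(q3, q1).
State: -i|0001⟩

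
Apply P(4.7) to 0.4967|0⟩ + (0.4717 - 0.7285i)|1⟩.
0.4967|0⟩ + (-0.7343 - 0.4626i)|1⟩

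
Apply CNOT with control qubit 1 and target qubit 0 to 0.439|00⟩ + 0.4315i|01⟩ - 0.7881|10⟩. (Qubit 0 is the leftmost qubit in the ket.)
0.439|00⟩ - 0.7881|10⟩ + 0.4315i|11⟩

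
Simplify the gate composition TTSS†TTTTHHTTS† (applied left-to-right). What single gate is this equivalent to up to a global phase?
S†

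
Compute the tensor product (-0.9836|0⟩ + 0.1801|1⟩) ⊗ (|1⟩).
-0.9836|01⟩ + 0.1801|11⟩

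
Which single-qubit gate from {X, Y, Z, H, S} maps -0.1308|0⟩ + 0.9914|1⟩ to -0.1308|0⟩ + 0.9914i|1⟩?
S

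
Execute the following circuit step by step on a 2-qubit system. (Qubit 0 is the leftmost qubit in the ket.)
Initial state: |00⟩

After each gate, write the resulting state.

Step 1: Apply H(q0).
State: 1/√2|00⟩ + 1/√2|10⟩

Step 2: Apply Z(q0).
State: 1/√2|00⟩ - 1/√2|10⟩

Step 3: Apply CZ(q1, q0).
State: 1/√2|00⟩ - 1/√2|10⟩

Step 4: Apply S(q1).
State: 1/√2|00⟩ - 1/√2|10⟩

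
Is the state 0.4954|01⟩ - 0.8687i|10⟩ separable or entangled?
Entangled

Writing the state as a|00⟩ + b|01⟩ + c|10⟩ + d|11⟩, it is a product state iff ad − bc = 0.
Here (a, b, c, d) = (0, 0.4954, -0.8687i, 0): ad − bc = (0)(0) − (0.4954)(-0.8687i) = 0.4304i ≠ 0, so the state is entangled.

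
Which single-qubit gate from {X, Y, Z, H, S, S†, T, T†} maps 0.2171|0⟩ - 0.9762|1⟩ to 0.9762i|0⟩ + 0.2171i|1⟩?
Y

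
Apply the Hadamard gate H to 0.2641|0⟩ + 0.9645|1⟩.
0.8688|0⟩ - 0.4953|1⟩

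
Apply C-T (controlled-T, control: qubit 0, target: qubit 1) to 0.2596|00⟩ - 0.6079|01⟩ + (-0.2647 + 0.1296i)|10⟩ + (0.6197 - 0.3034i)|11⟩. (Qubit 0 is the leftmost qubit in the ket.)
0.2596|00⟩ - 0.6079|01⟩ + (-0.2647 + 0.1296i)|10⟩ + (0.6527 + 0.2237i)|11⟩

C-T leaves the control-|0⟩ kets |00⟩, |01⟩ unchanged and applies T to qubit 1 on the control-|1⟩ pair (|10⟩, |11⟩).
T = [[1, 0], [0, (1/√2 + (1/√2)i)]].
With a = amp(|10⟩) = (-0.2647 + 0.1296i) and b = amp(|11⟩) = (0.6197 - 0.3034i):
new amp(|10⟩) = (1)·a = (-0.2647 + 0.1296i)
new amp(|11⟩) = (1/√2 + (1/√2)i)·b = (0.6527 + 0.2237i)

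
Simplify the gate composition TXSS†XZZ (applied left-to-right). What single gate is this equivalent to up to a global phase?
T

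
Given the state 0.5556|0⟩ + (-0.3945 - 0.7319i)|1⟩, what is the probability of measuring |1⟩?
0.6913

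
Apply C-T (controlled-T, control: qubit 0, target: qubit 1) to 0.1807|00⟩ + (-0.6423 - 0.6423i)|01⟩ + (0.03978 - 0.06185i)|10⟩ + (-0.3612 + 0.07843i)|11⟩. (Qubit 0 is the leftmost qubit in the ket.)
0.1807|00⟩ + (-0.6423 - 0.6423i)|01⟩ + (0.03978 - 0.06185i)|10⟩ + (-0.3109 - 0.1999i)|11⟩

C-T leaves the control-|0⟩ kets |00⟩, |01⟩ unchanged and applies T to qubit 1 on the control-|1⟩ pair (|10⟩, |11⟩).
T = [[1, 0], [0, (1/√2 + (1/√2)i)]].
With a = amp(|10⟩) = (0.03978 - 0.06185i) and b = amp(|11⟩) = (-0.3612 + 0.07843i):
new amp(|10⟩) = (1)·a = (0.03978 - 0.06185i)
new amp(|11⟩) = (1/√2 + (1/√2)i)·b = (-0.3109 - 0.1999i)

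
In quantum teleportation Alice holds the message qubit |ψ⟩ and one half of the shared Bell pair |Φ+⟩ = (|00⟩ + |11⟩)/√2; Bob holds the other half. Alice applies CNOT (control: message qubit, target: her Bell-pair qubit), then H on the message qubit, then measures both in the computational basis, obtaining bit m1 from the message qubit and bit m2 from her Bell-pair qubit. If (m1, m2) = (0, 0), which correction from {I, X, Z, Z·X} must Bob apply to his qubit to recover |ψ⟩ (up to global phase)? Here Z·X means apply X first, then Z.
I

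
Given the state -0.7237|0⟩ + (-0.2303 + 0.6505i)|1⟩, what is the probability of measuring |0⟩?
0.5237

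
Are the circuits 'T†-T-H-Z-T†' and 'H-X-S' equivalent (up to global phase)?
No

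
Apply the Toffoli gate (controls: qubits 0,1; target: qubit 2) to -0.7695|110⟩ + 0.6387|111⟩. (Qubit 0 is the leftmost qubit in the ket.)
0.6387|110⟩ - 0.7695|111⟩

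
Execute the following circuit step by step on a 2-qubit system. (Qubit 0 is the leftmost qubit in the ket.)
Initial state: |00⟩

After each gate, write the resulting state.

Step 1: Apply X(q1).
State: |01⟩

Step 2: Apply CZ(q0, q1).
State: |01⟩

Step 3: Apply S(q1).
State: i|01⟩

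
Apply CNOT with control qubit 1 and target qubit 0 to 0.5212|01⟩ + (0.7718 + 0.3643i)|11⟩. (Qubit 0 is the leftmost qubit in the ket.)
(0.7718 + 0.3643i)|01⟩ + 0.5212|11⟩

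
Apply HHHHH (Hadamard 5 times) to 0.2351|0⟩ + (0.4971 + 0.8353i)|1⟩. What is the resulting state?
(0.5177 + 0.5906i)|0⟩ + (-0.1853 - 0.5906i)|1⟩

H² = I, so H^5 = H: a single Hadamard. With (a, b) = (0.2351, (0.4971 + 0.8353i)), H gives ((a + b)/√2, (a − b)/√2) = ((0.5177 + 0.5906i), (-0.1853 - 0.5906i)).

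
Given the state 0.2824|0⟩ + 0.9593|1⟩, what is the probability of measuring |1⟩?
0.9203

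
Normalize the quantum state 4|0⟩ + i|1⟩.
0.9701|0⟩ + 0.2425i|1⟩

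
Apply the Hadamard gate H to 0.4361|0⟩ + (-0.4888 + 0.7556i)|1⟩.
(-0.03726 + 0.5343i)|0⟩ + (0.654 - 0.5343i)|1⟩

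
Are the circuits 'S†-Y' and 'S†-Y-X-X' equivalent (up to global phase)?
Yes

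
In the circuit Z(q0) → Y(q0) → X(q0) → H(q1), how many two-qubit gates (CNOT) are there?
0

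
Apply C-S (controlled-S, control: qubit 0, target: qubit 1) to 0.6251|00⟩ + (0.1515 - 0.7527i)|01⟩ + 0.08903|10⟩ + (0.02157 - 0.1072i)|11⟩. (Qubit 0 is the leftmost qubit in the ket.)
0.6251|00⟩ + (0.1515 - 0.7527i)|01⟩ + 0.08903|10⟩ + (0.1072 + 0.02157i)|11⟩

C-S leaves the control-|0⟩ kets |00⟩, |01⟩ unchanged and applies S to qubit 1 on the control-|1⟩ pair (|10⟩, |11⟩).
S = [[1, 0], [0, i]].
With a = amp(|10⟩) = 0.08903 and b = amp(|11⟩) = (0.02157 - 0.1072i):
new amp(|10⟩) = (1)·a = 0.08903
new amp(|11⟩) = (i)·b = (0.1072 + 0.02157i)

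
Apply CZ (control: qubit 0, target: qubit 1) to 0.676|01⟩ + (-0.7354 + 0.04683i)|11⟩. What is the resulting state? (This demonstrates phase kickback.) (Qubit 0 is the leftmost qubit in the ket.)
0.676|01⟩ + (0.7354 - 0.04683i)|11⟩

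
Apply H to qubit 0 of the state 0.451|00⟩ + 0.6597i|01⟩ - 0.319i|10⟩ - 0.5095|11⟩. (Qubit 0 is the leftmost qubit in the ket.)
(0.3189 - 0.2256i)|00⟩ + (-0.3603 + 0.4665i)|01⟩ + (0.3189 + 0.2256i)|10⟩ + (0.3603 + 0.4665i)|11⟩

H on qubit 0 mixes each pair of kets that differ only in qubit 0: amplitudes (a, b) of (|…0…⟩, |…1…⟩) become ((a + b)/√2, (a − b)/√2). Kets absent from the input have amplitude 0.
(|00⟩, |10⟩): (a, b) = (0.451, -0.319i) → ((0.3189 - 0.2256i), (0.3189 + 0.2256i))
(|01⟩, |11⟩): (a, b) = (0.6597i, -0.5095) → ((-0.3603 + 0.4665i), (0.3603 + 0.4665i))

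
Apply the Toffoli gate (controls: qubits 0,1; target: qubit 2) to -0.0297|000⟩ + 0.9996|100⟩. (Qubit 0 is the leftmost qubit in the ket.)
-0.0297|000⟩ + 0.9996|100⟩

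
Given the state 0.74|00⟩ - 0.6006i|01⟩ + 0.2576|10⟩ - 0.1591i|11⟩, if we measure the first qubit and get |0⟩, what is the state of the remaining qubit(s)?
0.7764|0⟩ - 0.6302i|1⟩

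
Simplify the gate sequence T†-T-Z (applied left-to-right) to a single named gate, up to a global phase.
Z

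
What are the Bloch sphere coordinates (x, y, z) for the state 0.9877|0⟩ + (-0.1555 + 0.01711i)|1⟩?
(-0.3072, 0.0338, 0.9511)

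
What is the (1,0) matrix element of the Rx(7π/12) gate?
-0.7934i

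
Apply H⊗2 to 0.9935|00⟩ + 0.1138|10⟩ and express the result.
0.5537|00⟩ + 0.5537|01⟩ + 0.4399|10⟩ + 0.4399|11⟩

H⊗2 gives amp(|y⟩) = (1/2) Σ_x (−1)^(x·y) amp(|x⟩), where x·y is the number of positions in which both x and y have a 1.
|00⟩: (0.9935 + 0.1138)/2 = 0.5537
|01⟩: (0.9935 + 0.1138)/2 = 0.5537
|10⟩: (0.9935 - 0.1138)/2 = 0.4399
|11⟩: (0.9935 - 0.1138)/2 = 0.4399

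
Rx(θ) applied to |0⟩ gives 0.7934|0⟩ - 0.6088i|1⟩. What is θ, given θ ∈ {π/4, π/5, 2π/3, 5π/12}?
5π/12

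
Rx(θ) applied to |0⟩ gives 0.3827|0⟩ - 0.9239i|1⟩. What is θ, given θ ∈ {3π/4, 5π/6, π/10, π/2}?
3π/4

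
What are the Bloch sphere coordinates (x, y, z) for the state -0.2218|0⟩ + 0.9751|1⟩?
(-0.4326, 0, -0.9016)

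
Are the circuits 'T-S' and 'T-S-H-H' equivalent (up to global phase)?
Yes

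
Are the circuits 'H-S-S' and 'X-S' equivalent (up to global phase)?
No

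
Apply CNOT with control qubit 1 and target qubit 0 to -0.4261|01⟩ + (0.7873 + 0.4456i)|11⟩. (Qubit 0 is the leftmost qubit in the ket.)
(0.7873 + 0.4456i)|01⟩ - 0.4261|11⟩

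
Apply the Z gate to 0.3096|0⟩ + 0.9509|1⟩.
0.3096|0⟩ - 0.9509|1⟩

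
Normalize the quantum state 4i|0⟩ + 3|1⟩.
0.8i|0⟩ + 0.6|1⟩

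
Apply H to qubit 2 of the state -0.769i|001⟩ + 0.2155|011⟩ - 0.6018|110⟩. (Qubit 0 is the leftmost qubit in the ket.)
-0.5438i|000⟩ + 0.5438i|001⟩ + 0.1524|010⟩ - 0.1524|011⟩ - 0.4255|110⟩ - 0.4255|111⟩

H on qubit 2 mixes each pair of kets that differ only in qubit 2: amplitudes (a, b) of (|…0…⟩, |…1…⟩) become ((a + b)/√2, (a − b)/√2). Kets absent from the input have amplitude 0.
(|000⟩, |001⟩): (a, b) = (0, -0.769i) → (-0.5438i, 0.5438i)
(|010⟩, |011⟩): (a, b) = (0, 0.2155) → (0.1524, -0.1524)
(|110⟩, |111⟩): (a, b) = (-0.6018, 0) → (-0.4255, -0.4255)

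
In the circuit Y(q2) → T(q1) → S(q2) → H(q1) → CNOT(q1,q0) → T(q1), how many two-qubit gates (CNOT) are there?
1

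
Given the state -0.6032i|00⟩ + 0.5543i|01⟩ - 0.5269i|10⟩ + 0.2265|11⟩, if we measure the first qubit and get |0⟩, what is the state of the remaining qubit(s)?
-0.7363i|0⟩ + 0.6766i|1⟩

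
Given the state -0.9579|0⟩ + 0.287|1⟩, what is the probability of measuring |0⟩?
0.9176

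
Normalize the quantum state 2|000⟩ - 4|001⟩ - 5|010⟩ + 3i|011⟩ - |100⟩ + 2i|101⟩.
0.2604|000⟩ - 0.5208|001⟩ - 0.6509|010⟩ + 0.3906i|011⟩ - 0.1302|100⟩ + 0.2604i|101⟩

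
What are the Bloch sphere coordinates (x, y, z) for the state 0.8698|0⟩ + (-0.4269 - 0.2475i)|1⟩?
(-0.7426, -0.4306, 0.5131)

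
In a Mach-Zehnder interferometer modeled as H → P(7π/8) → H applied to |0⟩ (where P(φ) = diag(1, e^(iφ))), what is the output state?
(0.03806 + 0.1913i)|0⟩ + (0.9619 - 0.1913i)|1⟩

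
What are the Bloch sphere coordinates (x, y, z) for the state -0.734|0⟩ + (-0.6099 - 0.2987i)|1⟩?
(0.8953, 0.4385, 0.07756)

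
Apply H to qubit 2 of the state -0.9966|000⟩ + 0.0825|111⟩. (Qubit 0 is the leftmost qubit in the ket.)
-0.7047|000⟩ - 0.7047|001⟩ + 0.05834|110⟩ - 0.05834|111⟩

H on qubit 2 mixes each pair of kets that differ only in qubit 2: amplitudes (a, b) of (|…0…⟩, |…1…⟩) become ((a + b)/√2, (a − b)/√2). Kets absent from the input have amplitude 0.
(|000⟩, |001⟩): (a, b) = (-0.9966, 0) → (-0.7047, -0.7047)
(|110⟩, |111⟩): (a, b) = (0, 0.0825) → (0.05834, -0.05834)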